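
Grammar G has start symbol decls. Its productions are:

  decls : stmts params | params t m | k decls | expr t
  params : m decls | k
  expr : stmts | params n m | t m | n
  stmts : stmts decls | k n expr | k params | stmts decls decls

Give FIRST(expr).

{ k, m, n, t }

From expr : stmts: add FIRST(stmts) = { k }.
From expr : params n m: add FIRST(params) = { k, m }.
expr : t m contributes {t}.
expr : n contributes {n}.
Union: FIRST(expr) = { k, m, n, t }.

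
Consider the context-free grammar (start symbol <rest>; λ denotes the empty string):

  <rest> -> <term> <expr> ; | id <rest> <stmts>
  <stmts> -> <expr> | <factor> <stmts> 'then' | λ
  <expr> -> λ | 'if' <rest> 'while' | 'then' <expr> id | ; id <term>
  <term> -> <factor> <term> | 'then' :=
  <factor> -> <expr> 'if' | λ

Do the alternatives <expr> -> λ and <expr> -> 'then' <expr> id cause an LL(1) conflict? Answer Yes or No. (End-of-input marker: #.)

FIRST(λ) = { λ } and FIRST('then' <expr> id) = { 'then' }.
The first alternative is nullable and FOLLOW(<expr>) = { #, 'if', 'then', 'while', ;, id } shares 'then' with FIRST of the second — conflict.

Yes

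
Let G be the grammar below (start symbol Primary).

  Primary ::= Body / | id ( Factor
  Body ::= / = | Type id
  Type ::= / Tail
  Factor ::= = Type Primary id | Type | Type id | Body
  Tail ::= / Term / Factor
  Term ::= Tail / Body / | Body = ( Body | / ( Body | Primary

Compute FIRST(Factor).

Factor ::= = Type Primary id contributes {=}.
From Factor ::= Type: add FIRST(Type) = { / }.
From Factor ::= Type id: add FIRST(Type) = { / }.
From Factor ::= Body: add FIRST(Body) = { / }.
Union: FIRST(Factor) = { /, = }.

{ /, = }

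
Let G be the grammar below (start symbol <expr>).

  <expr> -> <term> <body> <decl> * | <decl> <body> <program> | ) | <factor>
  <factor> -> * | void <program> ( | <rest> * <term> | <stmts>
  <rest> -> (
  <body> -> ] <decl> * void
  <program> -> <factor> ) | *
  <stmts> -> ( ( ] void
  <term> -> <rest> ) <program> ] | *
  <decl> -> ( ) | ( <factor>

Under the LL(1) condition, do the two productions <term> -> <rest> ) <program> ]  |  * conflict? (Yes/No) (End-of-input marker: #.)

No

FIRST(<rest> ) <program> ]) = { ( } and FIRST(*) = { * }.
The FIRST sets are disjoint and neither alternative is nullable — no conflict.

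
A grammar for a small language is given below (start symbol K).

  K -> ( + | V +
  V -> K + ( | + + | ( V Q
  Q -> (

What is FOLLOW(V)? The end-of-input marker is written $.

In K -> V +: add FIRST(+) = { + }.
In V -> ( V Q: add FIRST(Q) = { ( }.
Union: FOLLOW(V) = { (, + }.

{ (, + }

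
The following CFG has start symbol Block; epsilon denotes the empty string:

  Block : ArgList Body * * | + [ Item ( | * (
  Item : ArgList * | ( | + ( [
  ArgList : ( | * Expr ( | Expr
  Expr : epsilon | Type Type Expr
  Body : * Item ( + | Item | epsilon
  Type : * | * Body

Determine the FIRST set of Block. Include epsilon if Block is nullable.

{ (, *, + }

From Block : ArgList Body * *: ArgList, Body nullable, take FIRST(ArgList) ∪ FIRST(Body) ∪ {*} = { (, *, + }.
Block : + [ Item ( contributes {+}.
Block : * ( contributes {*}.
Union: FIRST(Block) = { (, *, + }.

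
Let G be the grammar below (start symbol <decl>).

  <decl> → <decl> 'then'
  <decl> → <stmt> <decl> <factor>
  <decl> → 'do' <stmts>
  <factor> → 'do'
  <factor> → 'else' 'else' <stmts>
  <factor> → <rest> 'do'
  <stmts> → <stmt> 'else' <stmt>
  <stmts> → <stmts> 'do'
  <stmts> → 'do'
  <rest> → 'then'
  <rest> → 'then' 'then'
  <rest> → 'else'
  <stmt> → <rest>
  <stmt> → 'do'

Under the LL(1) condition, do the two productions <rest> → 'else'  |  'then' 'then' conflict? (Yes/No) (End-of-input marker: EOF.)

FIRST('else') = { 'else' } and FIRST('then' 'then') = { 'then' }.
The FIRST sets are disjoint and neither alternative is nullable — no conflict.

No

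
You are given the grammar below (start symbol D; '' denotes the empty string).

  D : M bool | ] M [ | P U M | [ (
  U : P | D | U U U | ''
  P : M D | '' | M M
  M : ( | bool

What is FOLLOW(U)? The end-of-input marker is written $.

In D : P U M: add FIRST(M) = { (, bool }.
In U : U U U: add FIRST(U U)\{''} = { (, [, ], bool }.
  Since U U is nullable, also add FOLLOW(U) = { (, [, ], bool }.
In U : U U U: add FIRST(U)\{''} = { (, [, ], bool }.
  Since U is nullable, also add FOLLOW(U) = { (, [, ], bool }.
In U : U U U: U is at the end, add FOLLOW(U) = { (, [, ], bool }.
Union: FOLLOW(U) = { (, [, ], bool }.

{ (, [, ], bool }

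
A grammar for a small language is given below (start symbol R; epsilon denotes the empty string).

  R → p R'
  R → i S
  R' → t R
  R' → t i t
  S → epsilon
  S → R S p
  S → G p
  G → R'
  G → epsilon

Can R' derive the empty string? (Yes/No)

Nullable nonterminals: G, S.
No production of R' has an RHS whose symbols are all nullable, so R' is not nullable.

No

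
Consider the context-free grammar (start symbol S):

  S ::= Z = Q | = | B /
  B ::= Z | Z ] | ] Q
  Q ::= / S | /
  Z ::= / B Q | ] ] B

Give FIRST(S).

From S ::= Z = Q: add FIRST(Z) = { /, ] }.
S ::= = contributes {=}.
From S ::= B /: add FIRST(B) = { /, ] }.
Union: FIRST(S) = { /, =, ] }.

{ /, =, ] }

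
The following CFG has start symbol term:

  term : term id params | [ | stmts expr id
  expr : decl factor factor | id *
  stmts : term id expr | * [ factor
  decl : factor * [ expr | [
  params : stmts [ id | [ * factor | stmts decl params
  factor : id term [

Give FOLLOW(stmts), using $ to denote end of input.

{ [, id }

In term : stmts expr id: add FIRST(expr id) = { [, id }.
In params : stmts [ id: add FIRST([ id) = { [ }.
In params : stmts decl params: add FIRST(decl params) = { [, id }.
Union: FOLLOW(stmts) = { [, id }.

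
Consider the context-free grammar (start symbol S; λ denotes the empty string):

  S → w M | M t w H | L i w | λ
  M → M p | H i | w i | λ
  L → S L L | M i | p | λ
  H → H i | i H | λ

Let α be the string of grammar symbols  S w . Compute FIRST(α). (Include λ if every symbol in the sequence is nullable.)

Add FIRST(S)\{λ} = { i, p, t, w }; S is nullable, continue.
w is a terminal; add {w} and stop.

{ i, p, t, w }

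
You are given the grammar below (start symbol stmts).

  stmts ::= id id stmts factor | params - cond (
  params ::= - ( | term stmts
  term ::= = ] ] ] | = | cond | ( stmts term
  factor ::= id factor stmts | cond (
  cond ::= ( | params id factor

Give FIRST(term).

{ (, -, = }

term ::= = ] ] ] contributes {=}.
term ::= = contributes {=}.
From term ::= cond: add FIRST(cond) = { (, -, = }.
term ::= ( stmts term contributes {(}.
Union: FIRST(term) = { (, -, = }.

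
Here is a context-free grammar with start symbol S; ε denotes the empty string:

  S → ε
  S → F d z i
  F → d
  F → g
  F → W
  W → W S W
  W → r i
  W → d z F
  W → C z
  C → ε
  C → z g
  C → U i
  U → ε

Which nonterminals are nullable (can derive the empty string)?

Directly nullable (have an ε-production): S, C, U.
No other nonterminal has a production whose RHS symbols are all nullable.

{ C, S, U }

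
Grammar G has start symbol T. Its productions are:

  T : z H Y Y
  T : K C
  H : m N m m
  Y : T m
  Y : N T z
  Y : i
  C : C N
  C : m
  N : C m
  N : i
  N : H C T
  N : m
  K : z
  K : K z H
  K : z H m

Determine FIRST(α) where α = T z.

Add FIRST(T) = { z }; T is not nullable, stop.

{ z }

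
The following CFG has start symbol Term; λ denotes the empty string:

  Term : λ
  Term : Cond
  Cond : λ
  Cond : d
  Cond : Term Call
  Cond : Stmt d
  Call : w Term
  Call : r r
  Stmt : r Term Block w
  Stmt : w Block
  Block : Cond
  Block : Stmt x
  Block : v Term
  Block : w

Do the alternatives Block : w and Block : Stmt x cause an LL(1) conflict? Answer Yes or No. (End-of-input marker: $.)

FIRST(w) = { w } and FIRST(Stmt x) = { r, w }.
Both contain w, so the two alternatives are not disjoint — LL(1) conflict.

Yes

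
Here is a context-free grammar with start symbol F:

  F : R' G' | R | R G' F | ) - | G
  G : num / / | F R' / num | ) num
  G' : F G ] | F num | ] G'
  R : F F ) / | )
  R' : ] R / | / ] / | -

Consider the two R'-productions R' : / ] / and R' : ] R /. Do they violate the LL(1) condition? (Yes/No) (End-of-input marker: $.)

FIRST(/ ] /) = { / } and FIRST(] R /) = { ] }.
The FIRST sets are disjoint and neither alternative is nullable — no conflict.

No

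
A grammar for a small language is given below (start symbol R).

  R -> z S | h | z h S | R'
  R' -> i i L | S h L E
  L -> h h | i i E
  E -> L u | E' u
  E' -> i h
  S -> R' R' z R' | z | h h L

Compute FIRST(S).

From S -> R' R' z R': add FIRST(R') = { h, i, z }.
S -> z contributes {z}.
S -> h h L contributes {h}.
Union: FIRST(S) = { h, i, z }.

{ h, i, z }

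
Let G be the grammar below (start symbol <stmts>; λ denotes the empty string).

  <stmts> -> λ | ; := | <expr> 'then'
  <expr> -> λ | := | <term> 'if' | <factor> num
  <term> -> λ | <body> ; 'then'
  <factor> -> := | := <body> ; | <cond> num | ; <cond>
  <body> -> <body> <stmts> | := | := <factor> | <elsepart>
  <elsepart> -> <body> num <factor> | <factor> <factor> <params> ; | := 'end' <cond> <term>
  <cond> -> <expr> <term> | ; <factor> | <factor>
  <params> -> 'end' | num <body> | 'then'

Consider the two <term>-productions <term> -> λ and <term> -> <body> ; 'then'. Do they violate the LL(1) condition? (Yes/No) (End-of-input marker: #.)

FIRST(λ) = { λ } and FIRST(<body> ; 'then') = { 'if', :=, ;, num }.
The first alternative is nullable and FOLLOW(<term>) = { 'end', 'if', 'then', :=, ;, num } shares 'if' with FIRST of the second — conflict.

Yes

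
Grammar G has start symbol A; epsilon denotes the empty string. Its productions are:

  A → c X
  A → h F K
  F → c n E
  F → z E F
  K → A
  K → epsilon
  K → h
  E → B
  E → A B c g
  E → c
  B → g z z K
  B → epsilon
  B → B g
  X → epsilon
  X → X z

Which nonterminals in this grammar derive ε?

Directly nullable (have an epsilon-production): K, B, X.
E → B with every symbol nullable, so E is nullable.
No other nonterminal has a production whose RHS symbols are all nullable.

{ B, E, K, X }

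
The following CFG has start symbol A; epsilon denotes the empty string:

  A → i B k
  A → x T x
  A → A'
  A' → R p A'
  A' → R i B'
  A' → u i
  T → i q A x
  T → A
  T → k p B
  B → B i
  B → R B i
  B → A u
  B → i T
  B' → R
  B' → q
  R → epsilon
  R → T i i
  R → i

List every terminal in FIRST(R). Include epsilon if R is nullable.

{ i, k, p, u, x, epsilon }

R → epsilon contributes epsilon.
From R → T i i: add FIRST(T) = { i, k, p, u, x }.
R → i contributes {i}.
Union: FIRST(R) = { i, k, p, u, x, epsilon }.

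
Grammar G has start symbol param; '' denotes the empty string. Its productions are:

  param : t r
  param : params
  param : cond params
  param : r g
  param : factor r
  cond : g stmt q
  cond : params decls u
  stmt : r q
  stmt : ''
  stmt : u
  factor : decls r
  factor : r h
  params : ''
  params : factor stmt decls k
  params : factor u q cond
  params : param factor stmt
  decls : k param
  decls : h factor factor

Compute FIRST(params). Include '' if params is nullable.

params : '' contributes ''.
From params : factor stmt decls k: add FIRST(factor) = { h, k, r }.
From params : factor u q cond: add FIRST(factor) = { h, k, r }.
From params : param factor stmt: param nullable, take FIRST(param) ∪ FIRST(factor) = { g, h, k, r, t }.
Union: FIRST(params) = { g, h, k, r, t, '' }.

{ g, h, k, r, t, '' }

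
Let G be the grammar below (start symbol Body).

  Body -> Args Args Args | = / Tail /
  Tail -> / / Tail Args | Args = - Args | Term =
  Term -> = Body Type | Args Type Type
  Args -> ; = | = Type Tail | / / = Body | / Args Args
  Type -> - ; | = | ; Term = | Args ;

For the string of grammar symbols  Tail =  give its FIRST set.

Add FIRST(Tail) = { /, ;, = }; Tail is not nullable, stop.

{ /, ;, = }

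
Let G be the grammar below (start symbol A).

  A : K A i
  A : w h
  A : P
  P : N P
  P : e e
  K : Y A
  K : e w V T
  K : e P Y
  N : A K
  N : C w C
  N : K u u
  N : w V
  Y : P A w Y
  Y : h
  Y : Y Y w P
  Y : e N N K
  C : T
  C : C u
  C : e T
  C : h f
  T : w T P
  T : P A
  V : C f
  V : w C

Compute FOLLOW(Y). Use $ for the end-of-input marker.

{ e, h, u, w }

In K : Y A: add FIRST(A) = { e, h, w }.
In K : e P Y: Y is at the end, add FOLLOW(K) = { e, h, u, w }.
In Y : P A w Y: Y is at the end, add FOLLOW(Y) = { e, h, u, w }.
In Y : Y Y w P: add FIRST(Y w P) = { e, h, w }.
In Y : Y Y w P: add FIRST(w P) = { w }.
Union: FOLLOW(Y) = { e, h, u, w }.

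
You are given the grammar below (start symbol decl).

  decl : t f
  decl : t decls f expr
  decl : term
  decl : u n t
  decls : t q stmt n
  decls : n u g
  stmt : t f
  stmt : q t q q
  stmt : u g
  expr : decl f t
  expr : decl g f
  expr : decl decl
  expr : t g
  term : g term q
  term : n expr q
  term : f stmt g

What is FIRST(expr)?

{ f, g, n, t, u }

From expr : decl f t: add FIRST(decl) = { f, g, n, t, u }.
From expr : decl g f: add FIRST(decl) = { f, g, n, t, u }.
From expr : decl decl: add FIRST(decl) = { f, g, n, t, u }.
expr : t g contributes {t}.
Union: FIRST(expr) = { f, g, n, t, u }.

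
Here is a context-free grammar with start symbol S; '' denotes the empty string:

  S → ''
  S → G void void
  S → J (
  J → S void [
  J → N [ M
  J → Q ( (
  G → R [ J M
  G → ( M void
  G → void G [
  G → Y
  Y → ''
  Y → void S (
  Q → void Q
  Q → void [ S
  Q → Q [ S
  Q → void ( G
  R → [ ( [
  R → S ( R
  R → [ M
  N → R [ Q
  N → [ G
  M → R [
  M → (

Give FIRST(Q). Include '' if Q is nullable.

Q → void Q contributes {void}.
Q → void [ S contributes {void}.
From Q → Q [ S: add FIRST(Q) = { void }.
Q → void ( G contributes {void}.
Union: FIRST(Q) = { void }.

{ void }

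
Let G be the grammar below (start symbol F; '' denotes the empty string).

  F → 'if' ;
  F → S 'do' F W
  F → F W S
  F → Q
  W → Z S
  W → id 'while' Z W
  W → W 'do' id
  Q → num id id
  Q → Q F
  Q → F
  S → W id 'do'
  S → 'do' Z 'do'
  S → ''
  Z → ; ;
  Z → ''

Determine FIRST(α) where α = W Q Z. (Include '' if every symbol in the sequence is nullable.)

Add FIRST(W)\{''} = { 'do', ;, id }; W is nullable, continue.
Add FIRST(Q) = { 'do', 'if', ;, id, num }; Q is not nullable, stop.

{ 'do', 'if', ;, id, num }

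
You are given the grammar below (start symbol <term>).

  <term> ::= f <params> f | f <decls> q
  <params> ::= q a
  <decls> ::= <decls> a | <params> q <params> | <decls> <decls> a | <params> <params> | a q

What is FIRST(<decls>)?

From <decls> ::= <decls> a: add FIRST(<decls>) = { a, q }.
From <decls> ::= <params> q <params>: add FIRST(<params>) = { q }.
From <decls> ::= <decls> <decls> a: add FIRST(<decls>) = { a, q }.
From <decls> ::= <params> <params>: add FIRST(<params>) = { q }.
<decls> ::= a q contributes {a}.
Union: FIRST(<decls>) = { a, q }.

{ a, q }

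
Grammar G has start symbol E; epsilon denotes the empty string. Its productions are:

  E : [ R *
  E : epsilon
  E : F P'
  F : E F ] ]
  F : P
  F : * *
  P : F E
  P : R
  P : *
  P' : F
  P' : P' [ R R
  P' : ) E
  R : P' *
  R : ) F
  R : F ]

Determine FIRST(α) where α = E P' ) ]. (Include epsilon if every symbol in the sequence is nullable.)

{ ), *, [ }

Add FIRST(E)\{epsilon} = { ), *, [ }; E is nullable, continue.
Add FIRST(P') = { ), *, [ }; P' is not nullable, stop.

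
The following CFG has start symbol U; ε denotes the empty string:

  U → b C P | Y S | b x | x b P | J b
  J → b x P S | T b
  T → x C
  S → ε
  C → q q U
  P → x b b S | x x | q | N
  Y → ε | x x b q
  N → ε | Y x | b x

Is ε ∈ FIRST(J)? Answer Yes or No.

Nullable nonterminals: N, P, S, U, Y.
No production of J has an RHS whose symbols are all nullable, so J is not nullable.

No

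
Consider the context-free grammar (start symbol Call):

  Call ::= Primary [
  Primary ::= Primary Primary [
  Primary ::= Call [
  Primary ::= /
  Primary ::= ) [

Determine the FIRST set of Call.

{ ), / }

From Call ::= Primary [: add FIRST(Primary) = { ), / }.
Union: FIRST(Call) = { ), / }.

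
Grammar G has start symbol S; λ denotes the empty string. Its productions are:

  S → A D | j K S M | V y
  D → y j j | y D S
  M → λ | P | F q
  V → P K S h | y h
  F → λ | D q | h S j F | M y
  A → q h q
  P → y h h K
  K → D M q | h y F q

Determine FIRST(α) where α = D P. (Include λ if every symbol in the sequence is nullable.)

Add FIRST(D) = { y }; D is not nullable, stop.

{ y }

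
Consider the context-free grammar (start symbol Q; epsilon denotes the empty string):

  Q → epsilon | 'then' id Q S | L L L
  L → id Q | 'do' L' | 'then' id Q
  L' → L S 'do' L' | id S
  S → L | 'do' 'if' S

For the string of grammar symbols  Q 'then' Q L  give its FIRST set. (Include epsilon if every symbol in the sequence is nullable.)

Add FIRST(Q)\{epsilon} = { 'do', 'then', id }; Q is nullable, continue.
'then' is a terminal; add {'then'} and stop.

{ 'do', 'then', id }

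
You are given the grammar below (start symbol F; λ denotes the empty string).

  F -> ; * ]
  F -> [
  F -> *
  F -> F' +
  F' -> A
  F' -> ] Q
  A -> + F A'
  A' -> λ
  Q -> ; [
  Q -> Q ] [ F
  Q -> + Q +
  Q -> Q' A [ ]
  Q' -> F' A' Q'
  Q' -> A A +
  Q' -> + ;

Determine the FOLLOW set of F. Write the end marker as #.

{ #, +, [, ] }

F is the start symbol, so # ∈ FOLLOW(F).
In A -> + F A': add FIRST(A')\{λ} = {  }.
  Since A' is nullable, also add FOLLOW(A) = { +, [, ] }.
In Q -> Q ] [ F: F is at the end, add FOLLOW(Q) = { +, ] }.
Union: FOLLOW(F) = { #, +, [, ] }.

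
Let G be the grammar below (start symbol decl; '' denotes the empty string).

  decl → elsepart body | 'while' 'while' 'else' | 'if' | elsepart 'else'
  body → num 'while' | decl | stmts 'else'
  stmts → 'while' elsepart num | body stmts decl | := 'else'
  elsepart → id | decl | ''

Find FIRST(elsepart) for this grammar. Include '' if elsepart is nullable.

elsepart → id contributes {id}.
From elsepart → decl: add FIRST(decl) = { 'else', 'if', 'while', :=, id, num }.
elsepart → '' contributes ''.
Union: FIRST(elsepart) = { 'else', 'if', 'while', :=, id, num, '' }.

{ 'else', 'if', 'while', :=, id, num, '' }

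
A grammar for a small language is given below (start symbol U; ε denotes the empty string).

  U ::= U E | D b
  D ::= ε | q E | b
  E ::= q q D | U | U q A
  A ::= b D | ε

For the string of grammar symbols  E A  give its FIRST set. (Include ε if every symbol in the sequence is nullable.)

Add FIRST(E) = { b, q }; E is not nullable, stop.

{ b, q }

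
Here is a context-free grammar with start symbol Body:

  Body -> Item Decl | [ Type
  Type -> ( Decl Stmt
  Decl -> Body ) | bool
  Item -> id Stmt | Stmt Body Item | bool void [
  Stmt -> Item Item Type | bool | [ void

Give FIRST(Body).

{ [, bool, id }

From Body -> Item Decl: add FIRST(Item) = { [, bool, id }.
Body -> [ Type contributes {[}.
Union: FIRST(Body) = { [, bool, id }.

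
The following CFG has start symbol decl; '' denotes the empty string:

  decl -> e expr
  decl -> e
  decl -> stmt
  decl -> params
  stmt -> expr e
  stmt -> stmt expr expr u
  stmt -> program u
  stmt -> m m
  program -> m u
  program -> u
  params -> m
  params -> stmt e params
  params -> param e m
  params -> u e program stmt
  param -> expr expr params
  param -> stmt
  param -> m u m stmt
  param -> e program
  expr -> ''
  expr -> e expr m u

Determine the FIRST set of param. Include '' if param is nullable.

{ e, m, u }

From param -> expr expr params: expr, expr nullable, take FIRST(expr) ∪ FIRST(expr) ∪ FIRST(params) = { e, m, u }.
From param -> stmt: add FIRST(stmt) = { e, m, u }.
param -> m u m stmt contributes {m}.
param -> e program contributes {e}.
Union: FIRST(param) = { e, m, u }.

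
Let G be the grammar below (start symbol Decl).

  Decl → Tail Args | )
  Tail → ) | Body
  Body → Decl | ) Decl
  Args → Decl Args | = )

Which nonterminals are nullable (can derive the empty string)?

No nonterminal has an empty production or an RHS whose symbols are all nullable.

{ } (none)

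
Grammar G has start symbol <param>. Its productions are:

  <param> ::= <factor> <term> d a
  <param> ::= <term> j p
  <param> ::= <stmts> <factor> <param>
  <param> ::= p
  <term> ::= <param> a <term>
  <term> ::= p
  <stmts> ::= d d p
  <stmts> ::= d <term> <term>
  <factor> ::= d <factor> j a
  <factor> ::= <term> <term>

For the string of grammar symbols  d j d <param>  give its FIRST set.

{ d }

d is a terminal; add {d} and stop.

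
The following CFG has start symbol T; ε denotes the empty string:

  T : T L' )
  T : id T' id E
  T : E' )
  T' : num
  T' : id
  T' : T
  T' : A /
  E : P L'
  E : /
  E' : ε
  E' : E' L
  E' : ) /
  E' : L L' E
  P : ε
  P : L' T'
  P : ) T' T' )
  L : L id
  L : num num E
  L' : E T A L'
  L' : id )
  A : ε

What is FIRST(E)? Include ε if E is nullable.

From E : P L': P nullable, take FIRST(P) ∪ FIRST(L') = { ), /, id }.
E : / contributes {/}.
Union: FIRST(E) = { ), /, id }.

{ ), /, id }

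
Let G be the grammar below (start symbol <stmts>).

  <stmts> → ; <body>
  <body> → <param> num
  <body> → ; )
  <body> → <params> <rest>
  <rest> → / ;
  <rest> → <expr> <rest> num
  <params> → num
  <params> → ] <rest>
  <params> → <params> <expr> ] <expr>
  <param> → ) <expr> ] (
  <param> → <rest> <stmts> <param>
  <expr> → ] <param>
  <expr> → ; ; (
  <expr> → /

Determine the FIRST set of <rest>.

{ /, ;, ] }

<rest> → / ; contributes {/}.
From <rest> → <expr> <rest> num: add FIRST(<expr>) = { /, ;, ] }.
Union: FIRST(<rest>) = { /, ;, ] }.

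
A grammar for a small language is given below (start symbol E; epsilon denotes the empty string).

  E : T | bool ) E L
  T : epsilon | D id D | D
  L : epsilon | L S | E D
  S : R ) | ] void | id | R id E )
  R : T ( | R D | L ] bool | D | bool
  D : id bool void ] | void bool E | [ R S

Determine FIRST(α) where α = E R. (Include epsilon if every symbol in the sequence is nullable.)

{ (, [, ], bool, id, void }

Add FIRST(E)\{epsilon} = { [, bool, id, void }; E is nullable, continue.
Add FIRST(R) = { (, [, ], bool, id, void }; R is not nullable, stop.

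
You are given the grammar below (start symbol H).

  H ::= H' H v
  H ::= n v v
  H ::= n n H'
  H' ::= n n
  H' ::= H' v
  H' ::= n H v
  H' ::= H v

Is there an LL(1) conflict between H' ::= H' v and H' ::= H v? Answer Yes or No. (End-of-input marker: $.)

FIRST(H' v) = { n } and FIRST(H v) = { n }.
Both contain n, so the two alternatives are not disjoint — LL(1) conflict.

Yes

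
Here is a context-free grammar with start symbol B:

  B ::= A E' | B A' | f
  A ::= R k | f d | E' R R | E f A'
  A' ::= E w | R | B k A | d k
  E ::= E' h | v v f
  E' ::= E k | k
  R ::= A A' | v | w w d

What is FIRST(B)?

{ f, k, v, w }

From B ::= A E': add FIRST(A) = { f, k, v, w }.
From B ::= B A': add FIRST(B) = { f, k, v, w }.
B ::= f contributes {f}.
Union: FIRST(B) = { f, k, v, w }.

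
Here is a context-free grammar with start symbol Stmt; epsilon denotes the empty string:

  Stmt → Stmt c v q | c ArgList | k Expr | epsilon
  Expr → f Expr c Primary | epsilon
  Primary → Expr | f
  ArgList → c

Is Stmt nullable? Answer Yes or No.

Stmt has an epsilon-production, so Stmt ⇒ epsilon.

Yes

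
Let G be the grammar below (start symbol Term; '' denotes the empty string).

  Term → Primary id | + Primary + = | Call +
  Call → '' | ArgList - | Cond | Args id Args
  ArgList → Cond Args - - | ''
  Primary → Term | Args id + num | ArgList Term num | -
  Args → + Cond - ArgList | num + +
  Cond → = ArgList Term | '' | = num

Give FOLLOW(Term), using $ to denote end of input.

Term is the start symbol, so $ ∈ FOLLOW(Term).
In Primary → Term: Term is at the end, add FOLLOW(Primary) = { +, id }.
In Primary → ArgList Term num: add FIRST(num) = { num }.
In Cond → = ArgList Term: Term is at the end, add FOLLOW(Cond) = { +, -, num }.
Union: FOLLOW(Term) = { $, +, -, id, num }.

{ $, +, -, id, num }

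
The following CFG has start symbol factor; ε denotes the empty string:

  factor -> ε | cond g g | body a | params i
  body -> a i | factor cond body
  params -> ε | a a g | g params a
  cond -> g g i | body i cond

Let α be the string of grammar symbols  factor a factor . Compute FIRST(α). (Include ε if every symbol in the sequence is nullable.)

Add FIRST(factor)\{ε} = { a, g, i }; factor is nullable, continue.
a is a terminal; add {a} and stop.

{ a, g, i }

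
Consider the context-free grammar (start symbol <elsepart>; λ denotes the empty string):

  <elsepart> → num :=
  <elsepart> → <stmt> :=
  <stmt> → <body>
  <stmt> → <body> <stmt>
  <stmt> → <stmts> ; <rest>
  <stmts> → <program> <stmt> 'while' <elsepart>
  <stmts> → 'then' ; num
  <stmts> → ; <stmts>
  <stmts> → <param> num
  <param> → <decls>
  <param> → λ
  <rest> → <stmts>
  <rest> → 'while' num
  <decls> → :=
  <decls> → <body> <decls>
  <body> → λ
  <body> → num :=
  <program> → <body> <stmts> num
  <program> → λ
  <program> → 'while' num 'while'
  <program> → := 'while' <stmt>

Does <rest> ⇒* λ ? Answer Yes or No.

Nullable nonterminals: <body>, <param>, <program>, <stmt>.
No production of <rest> has an RHS whose symbols are all nullable, so <rest> is not nullable.

No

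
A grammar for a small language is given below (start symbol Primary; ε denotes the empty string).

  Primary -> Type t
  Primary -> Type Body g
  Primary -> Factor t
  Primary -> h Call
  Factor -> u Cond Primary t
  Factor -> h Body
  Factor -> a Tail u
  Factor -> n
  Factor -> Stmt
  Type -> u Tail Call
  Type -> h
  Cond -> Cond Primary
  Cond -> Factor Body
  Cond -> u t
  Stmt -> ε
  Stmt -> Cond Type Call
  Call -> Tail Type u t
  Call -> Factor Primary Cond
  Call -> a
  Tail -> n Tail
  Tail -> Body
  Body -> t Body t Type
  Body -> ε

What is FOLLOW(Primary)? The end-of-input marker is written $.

Primary is the start symbol, so $ ∈ FOLLOW(Primary).
In Factor -> u Cond Primary t: add FIRST(t) = { t }.
In Cond -> Cond Primary: Primary is at the end, add FOLLOW(Cond) = { $, a, g, h, n, t, u }.
In Call -> Factor Primary Cond: add FIRST(Cond)\{ε} = { a, h, n, t, u }.
  Since Cond is nullable, also add FOLLOW(Call) = { $, a, g, h, n, t, u }.
Union: FOLLOW(Primary) = { $, a, g, h, n, t, u }.

{ $, a, g, h, n, t, u }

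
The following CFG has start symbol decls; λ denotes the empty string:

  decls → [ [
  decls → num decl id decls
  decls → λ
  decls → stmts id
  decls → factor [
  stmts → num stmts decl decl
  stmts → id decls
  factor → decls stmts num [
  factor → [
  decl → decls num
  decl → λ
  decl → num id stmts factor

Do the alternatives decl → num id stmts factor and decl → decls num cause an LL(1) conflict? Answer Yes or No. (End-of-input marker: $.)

Yes

FIRST(num id stmts factor) = { num } and FIRST(decls num) = { [, id, num }.
Both contain num, so the two alternatives are not disjoint — LL(1) conflict.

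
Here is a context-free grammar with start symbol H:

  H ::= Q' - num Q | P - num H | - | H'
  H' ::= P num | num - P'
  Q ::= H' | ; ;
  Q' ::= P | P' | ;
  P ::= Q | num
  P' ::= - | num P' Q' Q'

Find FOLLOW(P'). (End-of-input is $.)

In H' ::= num - P': P' is at the end, add FOLLOW(H') = { $, -, ;, num }.
In Q' ::= P': P' is at the end, add FOLLOW(Q') = { $, -, ;, num }.
In P' ::= num P' Q' Q': add FIRST(Q' Q') = { -, ;, num }.
Union: FOLLOW(P') = { $, -, ;, num }.

{ $, -, ;, num }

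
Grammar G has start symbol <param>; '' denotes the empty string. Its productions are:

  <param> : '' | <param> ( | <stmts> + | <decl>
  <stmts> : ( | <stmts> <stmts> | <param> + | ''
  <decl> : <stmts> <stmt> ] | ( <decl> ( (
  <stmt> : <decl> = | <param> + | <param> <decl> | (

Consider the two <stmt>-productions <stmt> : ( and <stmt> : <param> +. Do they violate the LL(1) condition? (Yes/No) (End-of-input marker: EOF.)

FIRST(() = { ( } and FIRST(<param> +) = { (, + }.
Both contain (, so the two alternatives are not disjoint — LL(1) conflict.

Yes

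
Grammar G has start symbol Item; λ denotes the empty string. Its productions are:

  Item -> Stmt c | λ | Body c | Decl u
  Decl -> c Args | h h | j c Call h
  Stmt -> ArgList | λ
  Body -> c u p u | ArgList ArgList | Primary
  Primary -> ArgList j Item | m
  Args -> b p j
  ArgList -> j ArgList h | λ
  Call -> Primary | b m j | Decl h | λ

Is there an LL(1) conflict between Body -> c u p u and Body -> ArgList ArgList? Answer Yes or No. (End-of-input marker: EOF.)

Yes

FIRST(c u p u) = { c } and FIRST(ArgList ArgList) = { j, λ }.
The second alternative is nullable and FOLLOW(Body) = { c } shares c with FIRST of the first — conflict.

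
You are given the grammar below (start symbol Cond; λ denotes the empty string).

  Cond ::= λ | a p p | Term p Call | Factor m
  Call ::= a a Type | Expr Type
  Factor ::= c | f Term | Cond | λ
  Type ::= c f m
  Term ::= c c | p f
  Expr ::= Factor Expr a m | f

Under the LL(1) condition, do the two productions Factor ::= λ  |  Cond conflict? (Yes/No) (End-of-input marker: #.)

FIRST(λ) = { λ } and FIRST(Cond) = { a, c, f, m, p, λ }.
Both alternatives are nullable, violating the LL(1) condition.

Yes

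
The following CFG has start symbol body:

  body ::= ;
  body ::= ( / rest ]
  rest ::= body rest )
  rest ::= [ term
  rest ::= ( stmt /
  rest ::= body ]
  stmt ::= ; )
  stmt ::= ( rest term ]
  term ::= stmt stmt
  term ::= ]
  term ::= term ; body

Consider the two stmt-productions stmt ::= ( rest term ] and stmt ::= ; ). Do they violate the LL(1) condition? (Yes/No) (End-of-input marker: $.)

FIRST(( rest term ]) = { ( } and FIRST(; )) = { ; }.
The FIRST sets are disjoint and neither alternative is nullable — no conflict.

No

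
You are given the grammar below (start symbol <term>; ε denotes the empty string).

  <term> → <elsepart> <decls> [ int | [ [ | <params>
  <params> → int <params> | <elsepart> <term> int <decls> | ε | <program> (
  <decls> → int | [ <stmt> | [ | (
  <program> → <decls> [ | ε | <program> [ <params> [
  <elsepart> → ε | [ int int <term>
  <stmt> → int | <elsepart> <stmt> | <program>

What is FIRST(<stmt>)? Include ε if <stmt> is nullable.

{ (, [, int, ε }

<stmt> → int contributes {int}.
From <stmt> → <elsepart> <stmt>: <elsepart>, <stmt> nullable, take FIRST(<elsepart>) ∪ FIRST(<stmt>) = { (, [, int }; also ε since the whole RHS is nullable.
From <stmt> → <program>: add FIRST(<program>) = { (, [, int, ε } (including ε since <program> is nullable).
Union: FIRST(<stmt>) = { (, [, int, ε }.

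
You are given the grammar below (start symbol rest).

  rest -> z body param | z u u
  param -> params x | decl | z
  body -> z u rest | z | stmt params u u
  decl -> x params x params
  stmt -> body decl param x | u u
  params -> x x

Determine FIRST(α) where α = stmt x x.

Add FIRST(stmt) = { u, z }; stmt is not nullable, stop.

{ u, z }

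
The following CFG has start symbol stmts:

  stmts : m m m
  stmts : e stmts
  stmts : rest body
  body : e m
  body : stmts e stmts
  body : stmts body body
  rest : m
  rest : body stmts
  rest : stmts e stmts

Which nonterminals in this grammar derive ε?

No nonterminal has an empty production or an RHS whose symbols are all nullable.

{ } (none)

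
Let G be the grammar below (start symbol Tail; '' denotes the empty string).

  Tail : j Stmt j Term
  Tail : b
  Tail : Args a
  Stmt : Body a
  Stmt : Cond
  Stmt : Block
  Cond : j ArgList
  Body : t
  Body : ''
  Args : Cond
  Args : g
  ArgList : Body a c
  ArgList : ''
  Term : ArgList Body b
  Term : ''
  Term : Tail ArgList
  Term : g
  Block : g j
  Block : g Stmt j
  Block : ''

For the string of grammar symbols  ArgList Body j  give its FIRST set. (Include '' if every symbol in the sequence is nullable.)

{ a, j, t }

Add FIRST(ArgList)\{''} = { a, t }; ArgList is nullable, continue.
Add FIRST(Body)\{''} = { t }; Body is nullable, continue.
j is a terminal; add {j} and stop.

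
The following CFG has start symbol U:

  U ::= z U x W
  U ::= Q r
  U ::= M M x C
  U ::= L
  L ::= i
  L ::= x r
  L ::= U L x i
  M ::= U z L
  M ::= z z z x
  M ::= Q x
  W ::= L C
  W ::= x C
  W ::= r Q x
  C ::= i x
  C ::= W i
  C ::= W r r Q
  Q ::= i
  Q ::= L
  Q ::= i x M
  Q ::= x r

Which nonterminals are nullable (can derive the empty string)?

{ } (none)

No nonterminal has an empty production or an RHS whose symbols are all nullable.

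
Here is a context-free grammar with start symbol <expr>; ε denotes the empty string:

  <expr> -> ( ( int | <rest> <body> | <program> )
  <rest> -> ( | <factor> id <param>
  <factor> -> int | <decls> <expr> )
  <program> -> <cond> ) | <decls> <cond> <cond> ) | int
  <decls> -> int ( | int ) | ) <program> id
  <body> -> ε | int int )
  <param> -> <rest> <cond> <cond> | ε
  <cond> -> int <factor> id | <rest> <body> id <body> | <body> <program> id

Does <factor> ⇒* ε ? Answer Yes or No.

No

Nullable nonterminals: <body>, <param>.
No production of <factor> has an RHS whose symbols are all nullable, so <factor> is not nullable.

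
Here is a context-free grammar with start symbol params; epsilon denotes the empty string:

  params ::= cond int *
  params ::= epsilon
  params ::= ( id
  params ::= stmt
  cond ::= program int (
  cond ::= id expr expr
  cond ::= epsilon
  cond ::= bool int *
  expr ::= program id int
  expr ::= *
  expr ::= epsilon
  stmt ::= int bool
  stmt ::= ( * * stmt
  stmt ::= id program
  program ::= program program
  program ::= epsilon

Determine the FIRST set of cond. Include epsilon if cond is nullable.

{ bool, id, int, epsilon }

From cond ::= program int (: program nullable, take FIRST(program) ∪ {int} = { int }.
cond ::= id expr expr contributes {id}.
cond ::= epsilon contributes epsilon.
cond ::= bool int * contributes {bool}.
Union: FIRST(cond) = { bool, id, int, epsilon }.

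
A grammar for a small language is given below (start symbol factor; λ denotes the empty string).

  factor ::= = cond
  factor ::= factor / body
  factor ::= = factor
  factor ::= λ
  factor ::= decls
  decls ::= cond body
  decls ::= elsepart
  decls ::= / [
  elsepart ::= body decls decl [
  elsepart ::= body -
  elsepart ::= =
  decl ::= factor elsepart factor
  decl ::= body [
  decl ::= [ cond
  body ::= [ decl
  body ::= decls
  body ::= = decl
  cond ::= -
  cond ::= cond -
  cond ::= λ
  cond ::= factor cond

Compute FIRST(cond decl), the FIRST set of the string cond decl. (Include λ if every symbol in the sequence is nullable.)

Add FIRST(cond)\{λ} = { -, /, =, [ }; cond is nullable, continue.
Add FIRST(decl) = { -, /, =, [ }; decl is not nullable, stop.

{ -, /, =, [ }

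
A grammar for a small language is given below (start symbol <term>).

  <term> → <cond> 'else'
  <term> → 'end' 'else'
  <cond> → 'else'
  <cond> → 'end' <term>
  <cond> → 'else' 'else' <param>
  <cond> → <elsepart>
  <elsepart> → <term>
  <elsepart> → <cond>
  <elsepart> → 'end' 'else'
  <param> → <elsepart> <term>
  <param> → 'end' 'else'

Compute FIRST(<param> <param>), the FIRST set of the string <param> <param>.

Add FIRST(<param>) = { 'else', 'end' }; <param> is not nullable, stop.

{ 'else', 'end' }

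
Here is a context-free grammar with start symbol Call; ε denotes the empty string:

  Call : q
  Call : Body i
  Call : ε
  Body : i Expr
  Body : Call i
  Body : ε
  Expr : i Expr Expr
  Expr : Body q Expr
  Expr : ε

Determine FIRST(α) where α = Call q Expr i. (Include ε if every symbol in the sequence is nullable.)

{ i, q }

Add FIRST(Call)\{ε} = { i, q }; Call is nullable, continue.
q is a terminal; add {q} and stop.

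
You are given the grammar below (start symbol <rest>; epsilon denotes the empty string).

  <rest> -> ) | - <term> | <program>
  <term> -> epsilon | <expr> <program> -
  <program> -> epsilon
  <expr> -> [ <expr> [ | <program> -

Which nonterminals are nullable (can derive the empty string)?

{ <program>, <rest>, <term> }

Directly nullable (have an epsilon-production): <term>, <program>.
<rest> -> <program> with every symbol nullable, so <rest> is nullable.
No other nonterminal has a production whose RHS symbols are all nullable.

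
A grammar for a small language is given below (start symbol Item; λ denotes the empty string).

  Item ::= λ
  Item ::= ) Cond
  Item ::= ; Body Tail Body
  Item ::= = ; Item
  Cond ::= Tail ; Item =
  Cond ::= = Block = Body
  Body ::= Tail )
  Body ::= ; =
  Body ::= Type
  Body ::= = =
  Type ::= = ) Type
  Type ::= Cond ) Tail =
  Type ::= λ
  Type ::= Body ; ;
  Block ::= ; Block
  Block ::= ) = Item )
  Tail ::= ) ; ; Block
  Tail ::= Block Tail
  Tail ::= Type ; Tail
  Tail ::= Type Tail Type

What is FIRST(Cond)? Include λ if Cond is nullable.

{ ), ;, = }

From Cond ::= Tail ; Item =: add FIRST(Tail) = { ), ;, = }.
Cond ::= = Block = Body contributes {=}.
Union: FIRST(Cond) = { ), ;, = }.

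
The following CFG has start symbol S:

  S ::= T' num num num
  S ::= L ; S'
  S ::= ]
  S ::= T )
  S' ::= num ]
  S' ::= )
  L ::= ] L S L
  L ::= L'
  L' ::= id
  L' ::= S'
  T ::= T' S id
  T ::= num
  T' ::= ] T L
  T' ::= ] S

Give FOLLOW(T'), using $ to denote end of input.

{ ), ], id, num }

In S ::= T' num num num: add FIRST(num num num) = { num }.
In T ::= T' S id: add FIRST(S id) = { ), ], id, num }.
Union: FOLLOW(T') = { ), ], id, num }.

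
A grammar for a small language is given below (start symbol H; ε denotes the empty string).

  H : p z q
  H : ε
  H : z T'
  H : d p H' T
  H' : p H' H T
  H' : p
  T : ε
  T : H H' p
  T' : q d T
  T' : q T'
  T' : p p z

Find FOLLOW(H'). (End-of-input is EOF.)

In H : d p H' T: add FIRST(T)\{ε} = { d, p, z }.
  Since T is nullable, also add FOLLOW(H) = { EOF, d, p, z }.
In H' : p H' H T: add FIRST(H T)\{ε} = { d, p, z }.
  Since H T is nullable, also add FOLLOW(H') = { EOF, d, p, z }.
In T : H H' p: add FIRST(p) = { p }.
Union: FOLLOW(H') = { EOF, d, p, z }.

{ EOF, d, p, z }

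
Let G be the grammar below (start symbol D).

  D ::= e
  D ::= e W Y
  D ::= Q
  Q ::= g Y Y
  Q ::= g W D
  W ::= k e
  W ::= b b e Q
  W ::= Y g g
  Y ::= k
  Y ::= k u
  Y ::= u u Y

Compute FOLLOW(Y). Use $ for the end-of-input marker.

In D ::= e W Y: Y is at the end, add FOLLOW(D) = { $, e, g, k, u }.
In Q ::= g Y Y: add FIRST(Y) = { k, u }.
In Q ::= g Y Y: Y is at the end, add FOLLOW(Q) = { $, e, g, k, u }.
In W ::= Y g g: add FIRST(g g) = { g }.
In Y ::= u u Y: Y is at the end, add FOLLOW(Y) = { $, e, g, k, u }.
Union: FOLLOW(Y) = { $, e, g, k, u }.

{ $, e, g, k, u }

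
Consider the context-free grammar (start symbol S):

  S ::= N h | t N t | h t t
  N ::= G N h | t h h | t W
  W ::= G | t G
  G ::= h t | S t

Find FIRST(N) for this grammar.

{ h, t }

From N ::= G N h: add FIRST(G) = { h, t }.
N ::= t h h contributes {t}.
N ::= t W contributes {t}.
Union: FIRST(N) = { h, t }.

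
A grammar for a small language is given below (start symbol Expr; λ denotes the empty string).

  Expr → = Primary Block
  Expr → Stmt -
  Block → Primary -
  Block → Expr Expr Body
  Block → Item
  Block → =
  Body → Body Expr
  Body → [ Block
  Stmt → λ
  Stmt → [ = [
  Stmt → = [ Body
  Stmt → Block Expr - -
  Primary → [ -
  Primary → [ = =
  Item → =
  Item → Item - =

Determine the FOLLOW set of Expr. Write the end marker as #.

Expr is the start symbol, so # ∈ FOLLOW(Expr).
In Block → Expr Expr Body: add FIRST(Expr Body) = { -, =, [ }.
In Block → Expr Expr Body: add FIRST(Body) = { [ }.
In Body → Body Expr: Expr is at the end, add FOLLOW(Body) = { #, -, =, [ }.
In Stmt → Block Expr - -: add FIRST(- -) = { - }.
Union: FOLLOW(Expr) = { #, -, =, [ }.

{ #, -, =, [ }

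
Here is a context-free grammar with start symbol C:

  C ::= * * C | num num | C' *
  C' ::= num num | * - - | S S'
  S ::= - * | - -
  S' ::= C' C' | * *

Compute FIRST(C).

C ::= * * C contributes {*}.
C ::= num num contributes {num}.
From C ::= C' *: add FIRST(C') = { *, -, num }.
Union: FIRST(C) = { *, -, num }.

{ *, -, num }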